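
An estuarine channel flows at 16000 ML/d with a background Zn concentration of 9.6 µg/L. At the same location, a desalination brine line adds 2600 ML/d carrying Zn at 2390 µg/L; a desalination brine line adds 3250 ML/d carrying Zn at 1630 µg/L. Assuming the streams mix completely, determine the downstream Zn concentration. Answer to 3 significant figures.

534 µg/L

Mixed concentration C = ΣQC/ΣQ = (16000·9.600 + 2600·2390 + 3250·1630) / 21850 = 11670000/21850 = 533.9 µg/L.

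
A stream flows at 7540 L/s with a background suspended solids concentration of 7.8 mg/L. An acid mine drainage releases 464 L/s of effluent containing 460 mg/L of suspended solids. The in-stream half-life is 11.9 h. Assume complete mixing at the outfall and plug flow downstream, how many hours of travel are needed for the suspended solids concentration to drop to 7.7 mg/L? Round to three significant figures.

Flow-weighted average: C = (7540·7.800 + 464.0·460.0) / 8004 = 272300/8004 = 34.01 mg/L.
Half-life 11.9 h → k = ln 2 / 11.9 = 0.05825 h⁻¹ = 1.398 d⁻¹.
34.01·exp(−k·t) = 7.7 → t = ln(34.01/7.7)/k = 91820 s = 25.50 h.

25.5 h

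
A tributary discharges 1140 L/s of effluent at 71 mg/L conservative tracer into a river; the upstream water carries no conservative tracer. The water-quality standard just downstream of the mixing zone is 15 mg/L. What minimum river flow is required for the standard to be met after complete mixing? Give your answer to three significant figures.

Set C_mix = 15: (Q·0 + 1140·71.00) / (Q + 1140) = 15
→ Q = 1140·(71.00 − 15)/(15 − 0) = 4256 L/s.

4260 L/s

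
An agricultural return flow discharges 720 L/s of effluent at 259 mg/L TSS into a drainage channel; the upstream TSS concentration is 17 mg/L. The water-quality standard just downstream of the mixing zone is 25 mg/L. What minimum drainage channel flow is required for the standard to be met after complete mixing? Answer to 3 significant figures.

Set C_mix = 25: (Q·17.00 + 720.0·259.0) / (Q + 720.0) = 25
→ Q = 720.0·(259.0 − 25)/(25 − 17.00) = 21060 L/s.

21100 L/s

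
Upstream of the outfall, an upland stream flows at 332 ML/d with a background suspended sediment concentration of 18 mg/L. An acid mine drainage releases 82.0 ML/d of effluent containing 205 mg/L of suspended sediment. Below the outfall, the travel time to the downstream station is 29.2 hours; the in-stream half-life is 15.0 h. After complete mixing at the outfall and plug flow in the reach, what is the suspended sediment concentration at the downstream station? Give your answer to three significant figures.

Flow-weighted average: C = (332.0·18.00 + 82.00·205.0) / 414.0 = 22790/414.0 = 55.04 mg/L.
Half-life 15.0 h → k = ln 2 / 15.0 = 0.04621 h⁻¹ = 1.109 d⁻¹.
Applying C = C₀e^(−kt): 55.04 × 0.2594 = 14.28 mg/L.

14.3 mg/L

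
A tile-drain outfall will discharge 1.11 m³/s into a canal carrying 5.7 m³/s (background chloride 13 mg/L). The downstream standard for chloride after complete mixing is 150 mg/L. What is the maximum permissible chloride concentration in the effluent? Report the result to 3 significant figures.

854 mg/L

At the limit, (Qr·Cr + Qe·Cₑ)/(Qr + Qe) = 150:
Cₑ = (6.810·150 − 5.700·13.00) / 1.110 = 853.5 mg/L.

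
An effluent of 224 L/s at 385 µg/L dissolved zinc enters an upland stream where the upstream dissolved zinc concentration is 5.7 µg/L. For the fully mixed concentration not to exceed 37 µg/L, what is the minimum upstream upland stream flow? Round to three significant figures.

Set C_mix = 37: (Q·5.700 + 224.0·385.0) / (Q + 224.0) = 37
→ Q = 224.0·(385.0 − 37)/(37 − 5.700) = 2490 L/s.

2490 L/s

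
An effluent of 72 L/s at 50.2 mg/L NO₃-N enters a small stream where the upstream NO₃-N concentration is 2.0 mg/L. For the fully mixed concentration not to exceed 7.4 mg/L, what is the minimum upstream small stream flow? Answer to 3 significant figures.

571 L/s

Set C_mix = 7.4: (Q·2.000 + 72.00·50.20) / (Q + 72.00) = 7.4
→ Q = 72.00·(50.20 − 7.4)/(7.4 − 2.000) = 570.7 L/s.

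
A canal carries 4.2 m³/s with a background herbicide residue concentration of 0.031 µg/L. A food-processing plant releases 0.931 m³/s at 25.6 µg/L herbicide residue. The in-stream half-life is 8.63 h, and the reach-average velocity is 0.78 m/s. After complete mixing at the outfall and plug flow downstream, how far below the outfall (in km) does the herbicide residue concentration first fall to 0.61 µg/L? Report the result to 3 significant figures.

Mass balance: C = (4.200·0.03100 + 0.9310·25.60) / 5.131 = 23.96/5.131 = 4.670 µg/L.
Half-life 8.63 h → k = ln 2 / 8.63 = 0.08032 h⁻¹ = 1.928 d⁻¹.
Set 4.670·exp(−k·t) = 0.61 → t = ln(4.670/0.61)/k = 91240 s = 25.34 h.
Distance = v·t = 0.78·91240 = 71160 m = 71.16 km.

71.2 km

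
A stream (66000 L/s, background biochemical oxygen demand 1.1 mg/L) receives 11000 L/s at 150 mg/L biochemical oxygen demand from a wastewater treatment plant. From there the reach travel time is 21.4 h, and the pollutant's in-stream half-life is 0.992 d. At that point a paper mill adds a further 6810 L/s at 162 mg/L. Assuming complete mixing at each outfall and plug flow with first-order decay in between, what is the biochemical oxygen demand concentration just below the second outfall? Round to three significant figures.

Conservation of mass: C = (66000·1.100 + 11000·150.0) / 77000 = 1723000/77000 = 22.37 mg/L; combined flow 77000 L/s.
Half-life 0.992 d → k = ln 2 / 0.992 = 0.6987 d⁻¹.
After decay, C = 22.37 × e^(−kt) = 22.37 × 0.5363 = 12.00 mg/L.
Second outfall: C = (77000·12.00 + 6810·162.0)/83810 = 24.19 mg/L.

24.2 mg/L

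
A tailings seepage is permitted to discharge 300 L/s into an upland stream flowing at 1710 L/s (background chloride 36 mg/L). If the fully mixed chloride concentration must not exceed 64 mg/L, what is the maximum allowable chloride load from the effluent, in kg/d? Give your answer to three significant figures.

Mass balance at the limit: 1710·36.00 + 300.0·Cₑ = 2010·64 → Cₑ = 223.6 mg/L.
300.0 L/s = 0.3000 m³/s. Load = 0.3000 m³/s × 223.6 g/m³ × 86 400 s/d = 5796 kg/d.

5800 kg/d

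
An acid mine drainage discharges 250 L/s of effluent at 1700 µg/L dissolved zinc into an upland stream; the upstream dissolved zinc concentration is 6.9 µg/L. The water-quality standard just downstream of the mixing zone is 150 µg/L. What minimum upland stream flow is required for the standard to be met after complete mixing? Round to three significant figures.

2710 L/s

Set C_mix = 150: (Q·6.900 + 250.0·1700) / (Q + 250.0) = 150
→ Q = 250.0·(1700 − 150)/(150 − 6.900) = 2708 L/s.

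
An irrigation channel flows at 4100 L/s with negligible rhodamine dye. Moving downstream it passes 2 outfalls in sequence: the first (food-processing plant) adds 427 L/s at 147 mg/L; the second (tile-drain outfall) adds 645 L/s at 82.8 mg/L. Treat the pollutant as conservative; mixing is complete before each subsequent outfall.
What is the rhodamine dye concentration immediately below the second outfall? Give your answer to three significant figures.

Outfall 1: combined Q = 4527 L/s; C = (4100·0 + 427.0·147.0)/4527 = 13.87 mg/L.
Outfall 2: combined Q = 5172 L/s; C = (4527·13.87 + 645.0·82.80)/5172 = 22.46 mg/L.

22.5 mg/L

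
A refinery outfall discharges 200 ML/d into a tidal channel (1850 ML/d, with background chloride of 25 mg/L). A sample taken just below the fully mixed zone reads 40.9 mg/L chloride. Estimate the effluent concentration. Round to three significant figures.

188 mg/L

Mass balance: 1850·25.00 + 200.0·Cₑ = 2050·40.90
→ Cₑ = (2050·40.90 − 1850·25.00) / 200.0 = 188.0 mg/L.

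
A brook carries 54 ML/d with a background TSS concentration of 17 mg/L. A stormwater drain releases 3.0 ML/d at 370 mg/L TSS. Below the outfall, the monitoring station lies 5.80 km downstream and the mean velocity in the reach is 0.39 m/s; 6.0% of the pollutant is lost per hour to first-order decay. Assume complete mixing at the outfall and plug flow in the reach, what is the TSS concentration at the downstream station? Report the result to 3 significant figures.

27.6 mg/L

Conservation of mass: C = (54.00·17.00 + 3.000·370.0) / 57.00 = 2028/57.00 = 35.58 mg/L.
Travel time t = 5.80·1000 / 0.39 = 14870 s = 4.131 h.
6.0%/h lost → k = −ln(1 − 0.06) = 0.06188 h⁻¹.
First-order decay: C = 35.58·exp(−k·t) = 35.58·0.7744 = 27.55 mg/L.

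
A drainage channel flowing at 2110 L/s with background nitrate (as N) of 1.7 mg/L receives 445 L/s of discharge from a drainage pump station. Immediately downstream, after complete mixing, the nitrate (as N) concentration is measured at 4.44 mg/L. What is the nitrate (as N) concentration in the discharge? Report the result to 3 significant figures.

17.4 mg/L

Mass balance: 2110·1.700 + 445.0·Cₑ = 2555·4.440
→ Cₑ = (2555·4.440 − 2110·1.700) / 445.0 = 17.43 mg/L.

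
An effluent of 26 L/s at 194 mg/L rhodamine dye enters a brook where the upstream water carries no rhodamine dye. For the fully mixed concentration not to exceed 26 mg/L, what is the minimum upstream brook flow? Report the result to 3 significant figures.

168 L/s

Set C_mix = 26: (Q·0 + 26.00·194.0) / (Q + 26.00) = 26
→ Q = 26.00·(194.0 − 26)/(26 − 0) = 168.0 L/s.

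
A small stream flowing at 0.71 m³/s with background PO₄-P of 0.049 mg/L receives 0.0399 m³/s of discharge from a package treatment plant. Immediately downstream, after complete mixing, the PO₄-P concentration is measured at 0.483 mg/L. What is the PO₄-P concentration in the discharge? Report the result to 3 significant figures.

8.21 mg/L

Mass balance: 0.7100·0.04900 + 0.03990·Cₑ = 0.7499·0.4830
→ Cₑ = (0.7499·0.4830 − 0.7100·0.04900) / 0.03990 = 8.206 mg/L.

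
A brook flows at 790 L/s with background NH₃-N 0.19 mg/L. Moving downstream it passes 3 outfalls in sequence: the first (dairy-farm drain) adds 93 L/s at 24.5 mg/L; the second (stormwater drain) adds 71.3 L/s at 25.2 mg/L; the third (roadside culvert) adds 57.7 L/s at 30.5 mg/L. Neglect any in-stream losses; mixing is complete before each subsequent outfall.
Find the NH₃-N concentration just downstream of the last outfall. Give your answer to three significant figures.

5.91 mg/L

Outfall 1: combined Q = 883.0 L/s; C = (790.0·0.1900 + 93.00·24.50)/883.0 = 2.750 mg/L.
Outfall 2: combined Q = 954.3 L/s; C = (883.0·2.750 + 71.30·25.20)/954.3 = 4.428 mg/L.
Outfall 3: combined Q = 1012 L/s; C = (954.3·4.428 + 57.70·30.50)/1012 = 5.914 mg/L.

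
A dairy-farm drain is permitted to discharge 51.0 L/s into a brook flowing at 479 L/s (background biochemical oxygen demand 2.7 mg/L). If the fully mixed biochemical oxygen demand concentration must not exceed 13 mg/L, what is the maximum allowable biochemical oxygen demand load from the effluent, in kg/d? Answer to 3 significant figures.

484 kg/d

Mass balance at the limit: 479.0·2.700 + 51.00·Cₑ = 530.0·13 → Cₑ = 109.7 mg/L.
51.00 L/s = 0.05100 m³/s. Load = 0.05100 m³/s × 109.7 g/m³ × 86 400 s/d = 483.6 kg/d.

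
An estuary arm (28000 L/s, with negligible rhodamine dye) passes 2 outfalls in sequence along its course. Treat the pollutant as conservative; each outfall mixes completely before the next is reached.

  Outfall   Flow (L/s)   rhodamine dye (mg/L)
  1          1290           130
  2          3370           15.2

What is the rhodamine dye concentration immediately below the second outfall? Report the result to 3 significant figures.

Below outfall 1: Q → 29290 L/s, C = (28000·0 + 1290·130.0)/29290 = 5.726 mg/L.
Below outfall 2: Q → 32660 L/s, C = (29290·5.726 + 3370·15.20)/32660 = 6.703 mg/L.

6.70 mg/L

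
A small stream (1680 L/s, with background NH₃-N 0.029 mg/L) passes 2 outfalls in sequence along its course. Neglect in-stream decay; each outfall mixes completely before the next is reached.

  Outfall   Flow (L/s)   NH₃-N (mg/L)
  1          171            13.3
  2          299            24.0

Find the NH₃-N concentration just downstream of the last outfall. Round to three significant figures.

Outfall 1: combined Q = 1851 L/s; C = (1680·0.02900 + 171.0·13.30)/1851 = 1.255 mg/L.
Outfall 2: combined Q = 2150 L/s; C = (1851·1.255 + 299.0·24.00)/2150 = 4.418 mg/L.

4.42 mg/L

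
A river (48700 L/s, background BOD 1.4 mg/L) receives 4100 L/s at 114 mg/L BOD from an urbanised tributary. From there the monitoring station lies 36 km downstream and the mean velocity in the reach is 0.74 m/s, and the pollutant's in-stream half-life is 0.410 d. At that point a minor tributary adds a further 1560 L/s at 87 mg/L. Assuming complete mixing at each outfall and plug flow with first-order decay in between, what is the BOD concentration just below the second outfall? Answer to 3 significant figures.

6.30 mg/L

Mass balance: C = (48700·1.400 + 4100·114.0) / 52800 = 535600/52800 = 10.14 mg/L; combined flow 52800 L/s.
Travel time t = 36·1000 / 0.74 = 48650 s = 13.51 h.
Half-life 0.410 d → k = ln 2 / 0.410 = 1.691 d⁻¹.
Applying C = C₀e^(−kt): 10.14 × 0.3860 = 3.915 mg/L.
Second outfall: C = (52800·3.915 + 1560·87.00)/54360 = 6.300 mg/L.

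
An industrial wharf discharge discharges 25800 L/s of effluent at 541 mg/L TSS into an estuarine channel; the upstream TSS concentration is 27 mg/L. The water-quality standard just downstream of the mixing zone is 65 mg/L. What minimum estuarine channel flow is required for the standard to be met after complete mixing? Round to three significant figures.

Set C_mix = 65: (Q·27.00 + 25800·541.0) / (Q + 25800) = 65
→ Q = 25800·(541.0 − 65)/(65 − 27.00) = 323200 L/s.

323000 L/s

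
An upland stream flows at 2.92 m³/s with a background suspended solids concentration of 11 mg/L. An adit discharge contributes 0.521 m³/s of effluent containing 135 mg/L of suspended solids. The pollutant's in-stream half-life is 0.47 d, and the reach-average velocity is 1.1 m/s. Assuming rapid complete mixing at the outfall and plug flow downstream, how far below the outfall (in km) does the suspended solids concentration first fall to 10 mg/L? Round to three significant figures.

Mass balance: C = (2.920·11.00 + 0.5210·135.0) / 3.441 = 102.5/3.441 = 29.77 mg/L.
Half-life 0.47 d → k = ln 2 / 0.47 = 1.475 d⁻¹.
Set 29.77·exp(−k·t) = 10 → t = ln(29.77/10)/k = 63920 s = 17.76 h.
Distance = v·t = 1.1·63920 = 70310 m = 70.31 km.

70.3 km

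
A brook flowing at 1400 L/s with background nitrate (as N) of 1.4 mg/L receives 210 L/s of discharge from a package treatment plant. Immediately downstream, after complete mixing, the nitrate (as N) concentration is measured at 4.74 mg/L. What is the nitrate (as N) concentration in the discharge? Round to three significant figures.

27.0 mg/L

Mass balance: 1400·1.400 + 210.0·Cₑ = 1610·4.740
→ Cₑ = (1610·4.740 − 1400·1.400) / 210.0 = 27.01 mg/L.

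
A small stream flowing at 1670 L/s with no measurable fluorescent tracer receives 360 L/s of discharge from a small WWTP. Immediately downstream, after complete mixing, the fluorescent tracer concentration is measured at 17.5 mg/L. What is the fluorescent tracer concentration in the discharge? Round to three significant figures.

98.7 mg/L

Mass balance: 1670·0 + 360.0·Cₑ = 2030·17.50
→ Cₑ = (2030·17.50 − 1670·0) / 360.0 = 98.68 mg/L.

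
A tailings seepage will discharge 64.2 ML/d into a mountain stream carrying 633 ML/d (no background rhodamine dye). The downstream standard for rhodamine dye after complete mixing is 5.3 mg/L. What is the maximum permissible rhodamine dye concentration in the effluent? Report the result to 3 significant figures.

57.6 mg/L

At the limit, (Qr·Cr + Qe·Cₑ)/(Qr + Qe) = 5.3:
Cₑ = (697.2·5.3 − 633.0·0) / 64.20 = 57.56 mg/L.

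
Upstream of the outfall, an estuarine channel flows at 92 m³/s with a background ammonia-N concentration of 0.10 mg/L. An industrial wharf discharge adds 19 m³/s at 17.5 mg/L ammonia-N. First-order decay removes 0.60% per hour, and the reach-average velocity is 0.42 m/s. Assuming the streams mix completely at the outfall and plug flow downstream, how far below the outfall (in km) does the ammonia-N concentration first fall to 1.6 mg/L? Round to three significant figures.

Flow-weighted average: C = (92.00·0.1000 + 19.00·17.50) / 111.0 = 341.7/111.0 = 3.078 mg/L.
0.60%/h lost → k = −ln(1 − 0.006) = 0.006018 h⁻¹.
Set 3.078·exp(−k·t) = 1.6 → t = ln(3.078/1.6)/k = 391500 s = 108.7 h.
Distance = v·t = 0.42·391500 = 164400 m = 164.4 km.

164 km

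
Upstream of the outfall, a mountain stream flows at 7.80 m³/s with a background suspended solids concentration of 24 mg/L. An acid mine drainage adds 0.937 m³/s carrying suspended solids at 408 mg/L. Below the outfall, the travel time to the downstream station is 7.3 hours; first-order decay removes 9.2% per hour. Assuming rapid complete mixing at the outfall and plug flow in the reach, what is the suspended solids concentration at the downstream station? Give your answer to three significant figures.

Flow-weighted average: C = (7.800·24.00 + 0.9370·408.0) / 8.737 = 569.5/8.737 = 65.18 mg/L.
9.2%/h lost → k = −ln(1 − 0.092) = 0.09651 h⁻¹.
Decay over the reach: 65.18·exp(−kt) = 65.18·0.4943 = 32.22 mg/L.

32.2 mg/L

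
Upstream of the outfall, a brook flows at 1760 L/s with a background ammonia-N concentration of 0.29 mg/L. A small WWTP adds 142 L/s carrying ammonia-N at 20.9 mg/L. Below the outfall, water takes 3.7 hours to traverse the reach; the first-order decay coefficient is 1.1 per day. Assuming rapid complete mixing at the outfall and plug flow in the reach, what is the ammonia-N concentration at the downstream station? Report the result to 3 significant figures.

Mass balance: C = (1760·0.2900 + 142.0·20.90) / 1902 = 3478/1902 = 1.829 mg/L.
Decay over the reach: 1.829·exp(−kt) = 1.829·0.8440 = 1.543 mg/L.

1.54 mg/L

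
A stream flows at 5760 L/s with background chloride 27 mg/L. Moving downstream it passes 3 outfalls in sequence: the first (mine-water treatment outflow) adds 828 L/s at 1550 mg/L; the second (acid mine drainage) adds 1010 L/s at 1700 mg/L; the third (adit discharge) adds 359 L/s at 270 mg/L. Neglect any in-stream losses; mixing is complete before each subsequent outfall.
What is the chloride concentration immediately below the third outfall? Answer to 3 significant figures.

409 mg/L

Outfall 1: combined Q = 6588 L/s; C = (5760·27.00 + 828.0·1550)/6588 = 218.4 mg/L.
Outfall 2: combined Q = 7598 L/s; C = (6588·218.4 + 1010·1700)/7598 = 415.4 mg/L.
Outfall 3: combined Q = 7957 L/s; C = (7598·415.4 + 359.0·270.0)/7957 = 408.8 mg/L.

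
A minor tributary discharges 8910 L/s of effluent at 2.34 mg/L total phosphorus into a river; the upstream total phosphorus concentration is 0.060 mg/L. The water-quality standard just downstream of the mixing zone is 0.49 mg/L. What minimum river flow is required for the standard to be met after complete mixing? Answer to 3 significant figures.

Set C_mix = 0.49: (Q·0.06000 + 8910·2.340) / (Q + 8910) = 0.49
→ Q = 8910·(2.340 − 0.49)/(0.49 − 0.06000) = 38330 L/s.

38300 L/s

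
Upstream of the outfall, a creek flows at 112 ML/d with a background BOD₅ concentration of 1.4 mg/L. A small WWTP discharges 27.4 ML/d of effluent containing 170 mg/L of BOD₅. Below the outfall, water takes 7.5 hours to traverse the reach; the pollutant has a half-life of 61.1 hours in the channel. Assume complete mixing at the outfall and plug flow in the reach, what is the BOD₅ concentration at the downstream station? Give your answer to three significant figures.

31.7 mg/L

After mixing, C = (112.0·1.400 + 27.40·170.0) / 139.4 = 4815/139.4 = 34.54 mg/L.
Half-life 61.1 h → k = ln 2 / 61.1 = 0.01134 h⁻¹ = 0.2723 d⁻¹.
Decay over the reach: 34.54·exp(−kt) = 34.54·0.9184 = 31.72 mg/L.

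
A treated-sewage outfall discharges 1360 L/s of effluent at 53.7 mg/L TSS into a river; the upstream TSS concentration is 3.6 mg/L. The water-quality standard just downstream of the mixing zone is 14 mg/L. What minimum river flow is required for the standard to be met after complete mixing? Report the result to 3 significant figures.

5190 L/s

Set C_mix = 14: (Q·3.600 + 1360·53.70) / (Q + 1360) = 14
→ Q = 1360·(53.70 − 14)/(14 − 3.600) = 5192 L/s.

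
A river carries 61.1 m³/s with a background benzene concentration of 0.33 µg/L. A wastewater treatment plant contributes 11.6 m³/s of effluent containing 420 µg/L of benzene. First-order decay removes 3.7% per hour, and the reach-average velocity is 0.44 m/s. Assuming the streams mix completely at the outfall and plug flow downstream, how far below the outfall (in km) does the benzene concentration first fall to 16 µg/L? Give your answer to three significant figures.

Conservation of mass: C = (61.10·0.3300 + 11.60·420.0) / 72.70 = 4892/72.70 = 67.29 µg/L.
3.7%/h lost → k = −ln(1 − 0.037) = 0.03770 h⁻¹.
Set 67.29·exp(−k·t) = 16 → t = ln(67.29/16)/k = 137200 s = 38.10 h.
Distance = v·t = 0.44·137200 = 60350 m = 60.35 km.

60.4 km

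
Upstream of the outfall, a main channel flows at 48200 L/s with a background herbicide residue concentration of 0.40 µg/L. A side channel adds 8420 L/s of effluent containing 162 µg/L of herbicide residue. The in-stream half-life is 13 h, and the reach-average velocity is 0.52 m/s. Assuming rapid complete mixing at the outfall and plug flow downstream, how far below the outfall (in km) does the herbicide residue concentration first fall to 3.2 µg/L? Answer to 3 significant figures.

After mixing, C = (48200·0.4000 + 8420·162.0) / 56620 = 1383000/56620 = 24.43 µg/L.
Half-life 13 h → k = ln 2 / 13 = 0.05332 h⁻¹ = 1.280 d⁻¹.
Set 24.43·exp(−k·t) = 3.2 → t = ln(24.43/3.2)/k = 137200 s = 38.12 h.
Distance = v·t = 0.52·137200 = 71370 m = 71.37 km.

71.4 km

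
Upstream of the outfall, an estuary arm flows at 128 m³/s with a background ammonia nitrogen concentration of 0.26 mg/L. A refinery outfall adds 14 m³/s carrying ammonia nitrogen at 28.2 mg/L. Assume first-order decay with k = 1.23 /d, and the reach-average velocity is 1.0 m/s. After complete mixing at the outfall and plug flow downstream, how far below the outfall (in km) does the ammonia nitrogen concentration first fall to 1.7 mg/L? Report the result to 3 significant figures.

40.2 km

Mass balance: C = (128.0·0.2600 + 14.00·28.20) / 142.0 = 428.1/142.0 = 3.015 mg/L.
Set 3.015·exp(−k·t) = 1.7 → t = ln(3.015/1.7)/k = 40240 s = 11.18 h.
Distance = v·t = 1.0·40240 = 40240 m = 40.24 km.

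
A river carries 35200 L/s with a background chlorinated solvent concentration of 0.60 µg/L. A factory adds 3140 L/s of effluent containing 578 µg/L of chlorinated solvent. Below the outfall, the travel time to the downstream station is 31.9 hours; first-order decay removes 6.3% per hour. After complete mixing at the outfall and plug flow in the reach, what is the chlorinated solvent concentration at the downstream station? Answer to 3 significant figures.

Conservation of mass: C = (35200·0.6000 + 3140·578.0) / 38340 = 1836000/38340 = 47.89 µg/L.
6.3%/h lost → k = −ln(1 − 0.063) = 0.06507 h⁻¹.
Decay over the reach: 47.89·exp(−kt) = 47.89·0.1255 = 6.008 µg/L.

6.01 µg/L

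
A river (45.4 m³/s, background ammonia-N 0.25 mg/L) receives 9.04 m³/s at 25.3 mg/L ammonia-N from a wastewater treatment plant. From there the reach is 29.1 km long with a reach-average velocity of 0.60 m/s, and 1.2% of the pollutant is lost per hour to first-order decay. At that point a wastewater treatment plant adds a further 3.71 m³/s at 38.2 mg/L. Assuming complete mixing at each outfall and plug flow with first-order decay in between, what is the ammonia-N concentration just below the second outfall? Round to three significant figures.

5.95 mg/L

Conservation of mass: C = (45.40·0.2500 + 9.040·25.30) / 54.44 = 240.1/54.44 = 4.410 mg/L; combined flow 54.44 m³/s.
Travel time t = 29.1·1000 / 0.60 = 48500 s = 13.47 h.
1.2%/h lost → k = −ln(1 − 0.012) = 0.01207 h⁻¹.
After decay, C = 4.410 × e^(−kt) = 4.410 × 0.8499 = 3.748 mg/L.
Second outfall: C = (54.44·3.748 + 3.710·38.20)/58.15 = 5.946 mg/L.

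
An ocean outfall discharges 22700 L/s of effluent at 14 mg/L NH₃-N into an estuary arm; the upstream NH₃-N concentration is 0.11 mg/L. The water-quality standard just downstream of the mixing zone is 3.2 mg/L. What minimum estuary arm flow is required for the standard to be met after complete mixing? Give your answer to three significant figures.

Set C_mix = 3.2: (Q·0.1100 + 22700·14.00) / (Q + 22700) = 3.2
→ Q = 22700·(14.00 − 3.2)/(3.2 − 0.1100) = 79340 L/s.

79300 L/s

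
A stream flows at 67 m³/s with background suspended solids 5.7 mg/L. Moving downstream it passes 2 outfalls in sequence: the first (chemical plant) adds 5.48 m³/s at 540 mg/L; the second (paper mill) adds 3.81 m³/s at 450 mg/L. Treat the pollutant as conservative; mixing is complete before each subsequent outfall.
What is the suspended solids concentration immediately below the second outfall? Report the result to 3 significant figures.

66.3 mg/L

Outfall 1: combined Q = 72.48 m³/s; C = (67.00·5.700 + 5.480·540.0)/72.48 = 46.10 mg/L.
Outfall 2: combined Q = 76.29 m³/s; C = (72.48·46.10 + 3.810·450.0)/76.29 = 66.27 mg/L.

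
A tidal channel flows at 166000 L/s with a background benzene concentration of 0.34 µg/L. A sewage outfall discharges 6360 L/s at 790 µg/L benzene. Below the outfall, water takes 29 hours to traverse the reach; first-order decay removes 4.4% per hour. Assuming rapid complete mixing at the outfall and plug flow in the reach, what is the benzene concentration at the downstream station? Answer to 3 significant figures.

Mass balance: C = (166000·0.3400 + 6360·790.0) / 172400 = 5081000/172400 = 29.48 µg/L.
4.4%/h lost → k = −ln(1 − 0.044) = 0.04500 h⁻¹.
Decay over the reach: 29.48·exp(−kt) = 29.48·0.2712 = 7.994 µg/L.

7.99 µg/L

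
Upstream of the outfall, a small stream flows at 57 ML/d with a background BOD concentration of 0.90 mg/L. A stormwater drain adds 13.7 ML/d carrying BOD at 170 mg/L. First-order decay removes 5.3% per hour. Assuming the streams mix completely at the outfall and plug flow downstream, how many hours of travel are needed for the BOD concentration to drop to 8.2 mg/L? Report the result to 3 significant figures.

Mixed concentration C = ΣQC/ΣQ = (57.00·0.9000 + 13.70·170.0) / 70.70 = 2380/70.70 = 33.67 mg/L.
5.3%/h lost → k = −ln(1 − 0.053) = 0.05446 h⁻¹.
33.67·exp(−k·t) = 8.2 → t = ln(33.67/8.2)/k = 93370 s = 25.94 h.

25.9 h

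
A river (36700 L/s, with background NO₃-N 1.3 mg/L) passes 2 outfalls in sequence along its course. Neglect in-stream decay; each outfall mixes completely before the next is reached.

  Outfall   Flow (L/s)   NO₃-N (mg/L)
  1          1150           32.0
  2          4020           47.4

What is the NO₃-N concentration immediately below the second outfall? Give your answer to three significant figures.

6.57 mg/L

Below outfall 1: Q → 37850 L/s, C = (36700·1.300 + 1150·32.00)/37850 = 2.233 mg/L.
Below outfall 2: Q → 41870 L/s, C = (37850·2.233 + 4020·47.40)/41870 = 6.569 mg/L.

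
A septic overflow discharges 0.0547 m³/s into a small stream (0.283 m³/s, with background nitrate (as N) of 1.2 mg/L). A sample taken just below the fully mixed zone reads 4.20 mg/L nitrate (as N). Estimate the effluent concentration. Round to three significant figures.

19.7 mg/L

Mass balance: 0.2830·1.200 + 0.05470·Cₑ = 0.3377·4.200
→ Cₑ = (0.3377·4.200 − 0.2830·1.200) / 0.05470 = 19.72 mg/L.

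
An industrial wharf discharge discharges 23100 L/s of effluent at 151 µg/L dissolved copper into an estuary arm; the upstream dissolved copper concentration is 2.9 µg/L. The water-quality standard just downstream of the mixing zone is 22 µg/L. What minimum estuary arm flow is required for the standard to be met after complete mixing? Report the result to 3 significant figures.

156000 L/s

Set C_mix = 22: (Q·2.900 + 23100·151.0) / (Q + 23100) = 22
→ Q = 23100·(151.0 − 22)/(22 − 2.900) = 156000 L/s.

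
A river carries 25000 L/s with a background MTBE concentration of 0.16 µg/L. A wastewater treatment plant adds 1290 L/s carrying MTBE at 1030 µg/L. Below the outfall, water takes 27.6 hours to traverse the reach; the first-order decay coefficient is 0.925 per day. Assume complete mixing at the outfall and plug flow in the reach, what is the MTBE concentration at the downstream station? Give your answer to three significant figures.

17.5 µg/L

Mixed concentration C = ΣQC/ΣQ = (25000·0.1600 + 1290·1030) / 26290 = 1333000/26290 = 50.69 µg/L.
After decay, C = 50.69 × e^(−kt) = 50.69 × 0.3452 = 17.50 µg/L.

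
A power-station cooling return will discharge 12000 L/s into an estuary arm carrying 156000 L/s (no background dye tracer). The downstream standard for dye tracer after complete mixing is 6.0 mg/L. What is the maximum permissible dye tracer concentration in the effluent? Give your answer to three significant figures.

84.0 mg/L

At the limit, (Qr·Cr + Qe·Cₑ)/(Qr + Qe) = 6.0:
Cₑ = (168000·6.0 − 156000·0) / 12000 = 84.00 mg/L.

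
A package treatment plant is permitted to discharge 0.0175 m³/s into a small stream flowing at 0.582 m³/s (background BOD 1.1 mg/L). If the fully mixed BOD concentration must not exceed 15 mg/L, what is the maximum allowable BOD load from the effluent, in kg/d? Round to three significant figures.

Mass balance at the limit: 0.5820·1.100 + 0.01750·Cₑ = 0.5995·15 → Cₑ = 477.3 mg/L.
Load = 0.01750 m³/s × 477.3 g/m³ × 86 400 s/d = 721.6 kg/d.

722 kg/d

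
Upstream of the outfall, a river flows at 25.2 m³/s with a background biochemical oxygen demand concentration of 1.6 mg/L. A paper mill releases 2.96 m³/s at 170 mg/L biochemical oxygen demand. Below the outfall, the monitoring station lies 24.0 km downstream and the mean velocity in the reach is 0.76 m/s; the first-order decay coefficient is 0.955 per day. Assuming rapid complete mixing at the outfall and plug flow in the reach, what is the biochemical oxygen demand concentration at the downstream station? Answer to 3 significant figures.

Conservation of mass: C = (25.20·1.600 + 2.960·170.0) / 28.16 = 543.5/28.16 = 19.30 mg/L.
Travel time t = 24.0·1000 / 0.76 = 31580 s = 8.772 h.
Applying C = C₀e^(−kt): 19.30 × 0.7054 = 13.61 mg/L.

13.6 mg/L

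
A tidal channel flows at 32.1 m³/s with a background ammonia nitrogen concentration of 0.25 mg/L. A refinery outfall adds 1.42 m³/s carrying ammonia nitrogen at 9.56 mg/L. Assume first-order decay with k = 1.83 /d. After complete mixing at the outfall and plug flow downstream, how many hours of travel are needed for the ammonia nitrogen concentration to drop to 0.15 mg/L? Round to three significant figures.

19.1 h

Flow-weighted average: C = (32.10·0.2500 + 1.420·9.560) / 33.52 = 21.60/33.52 = 0.6444 mg/L.
0.6444·exp(−k·t) = 0.15 → t = ln(0.6444/0.15)/k = 68820 s = 19.12 h.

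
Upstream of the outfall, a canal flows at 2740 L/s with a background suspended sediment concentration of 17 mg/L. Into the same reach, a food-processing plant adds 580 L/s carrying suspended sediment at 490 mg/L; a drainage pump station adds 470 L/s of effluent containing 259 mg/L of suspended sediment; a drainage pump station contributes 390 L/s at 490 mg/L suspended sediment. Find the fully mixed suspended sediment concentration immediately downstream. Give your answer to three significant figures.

After mixing, C = (2740·17.00 + 580.0·490.0 + 470.0·259.0 + 390.0·490.0) / 4180 = 643600/4180 = 154.0 mg/L.

154 mg/L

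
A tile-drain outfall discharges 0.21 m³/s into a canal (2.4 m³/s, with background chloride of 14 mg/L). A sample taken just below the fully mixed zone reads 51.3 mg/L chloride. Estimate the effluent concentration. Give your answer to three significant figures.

Mass balance: 2.400·14.00 + 0.2100·Cₑ = 2.610·51.30
→ Cₑ = (2.610·51.30 − 2.400·14.00) / 0.2100 = 477.6 mg/L.

478 mg/L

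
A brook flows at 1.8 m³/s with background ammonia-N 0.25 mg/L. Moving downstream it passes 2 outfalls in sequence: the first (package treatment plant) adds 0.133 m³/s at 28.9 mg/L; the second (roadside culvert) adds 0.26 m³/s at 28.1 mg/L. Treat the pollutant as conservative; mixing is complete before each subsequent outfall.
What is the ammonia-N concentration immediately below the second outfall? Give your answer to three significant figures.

5.29 mg/L

Below outfall 1: Q → 1.933 m³/s, C = (1.800·0.2500 + 0.1330·28.90)/1.933 = 2.221 mg/L.
Below outfall 2: Q → 2.193 m³/s, C = (1.933·2.221 + 0.2600·28.10)/2.193 = 5.289 mg/L.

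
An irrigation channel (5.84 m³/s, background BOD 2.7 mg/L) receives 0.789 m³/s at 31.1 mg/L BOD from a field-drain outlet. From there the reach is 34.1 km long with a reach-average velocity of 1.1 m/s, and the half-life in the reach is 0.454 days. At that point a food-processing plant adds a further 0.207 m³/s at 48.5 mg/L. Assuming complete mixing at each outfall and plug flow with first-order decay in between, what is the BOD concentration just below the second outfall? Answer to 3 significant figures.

4.88 mg/L

Conservation of mass: C = (5.840·2.700 + 0.7890·31.10) / 6.629 = 40.31/6.629 = 6.080 mg/L; combined flow 6.629 m³/s.
Travel time t = 34.1·1000 / 1.1 = 31000 s = 8.611 h.
Half-life 0.454 d → k = ln 2 / 0.454 = 1.527 d⁻¹.
Decay over the reach: 6.080·exp(−kt) = 6.080·0.5782 = 3.516 mg/L.
At the second outfall, C = (6.629·3.516 + 0.2070·48.50) / (6.629 + 0.2070) = 4.878 mg/L.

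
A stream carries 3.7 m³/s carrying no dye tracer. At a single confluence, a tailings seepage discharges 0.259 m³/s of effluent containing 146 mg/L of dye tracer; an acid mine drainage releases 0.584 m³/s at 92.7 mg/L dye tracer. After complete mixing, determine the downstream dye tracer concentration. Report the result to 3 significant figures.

Flow-weighted average: C = (3.700·0 + 0.2590·146.0 + 0.5840·92.70) / 4.543 = 91.95/4.543 = 20.24 mg/L.

20.2 mg/L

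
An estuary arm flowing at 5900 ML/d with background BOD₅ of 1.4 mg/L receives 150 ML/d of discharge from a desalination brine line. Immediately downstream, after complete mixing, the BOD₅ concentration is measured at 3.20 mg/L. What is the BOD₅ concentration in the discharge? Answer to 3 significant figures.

Mass balance: 5900·1.400 + 150.0·Cₑ = 6050·3.200
→ Cₑ = (6050·3.200 − 5900·1.400) / 150.0 = 74.00 mg/L.

74.0 mg/L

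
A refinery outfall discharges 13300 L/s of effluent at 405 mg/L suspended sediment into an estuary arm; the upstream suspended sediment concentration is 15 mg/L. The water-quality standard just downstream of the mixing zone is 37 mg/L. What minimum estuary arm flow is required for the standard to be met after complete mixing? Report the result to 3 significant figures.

Set C_mix = 37: (Q·15.00 + 13300·405.0) / (Q + 13300) = 37
→ Q = 13300·(405.0 − 37)/(37 − 15.00) = 222500 L/s.

222000 L/s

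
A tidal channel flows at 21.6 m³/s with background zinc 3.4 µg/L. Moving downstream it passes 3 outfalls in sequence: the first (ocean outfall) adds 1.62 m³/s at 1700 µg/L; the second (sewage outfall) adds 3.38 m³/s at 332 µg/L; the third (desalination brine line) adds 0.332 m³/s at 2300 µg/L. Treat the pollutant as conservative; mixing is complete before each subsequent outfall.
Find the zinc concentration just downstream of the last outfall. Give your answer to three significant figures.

175 µg/L

Below outfall 1: Q → 23.22 m³/s, C = (21.60·3.400 + 1.620·1700)/23.22 = 121.8 µg/L.
Below outfall 2: Q → 26.60 m³/s, C = (23.22·121.8 + 3.380·332.0)/26.60 = 148.5 µg/L.
Below outfall 3: Q → 26.93 m³/s, C = (26.60·148.5 + 0.3320·2300)/26.93 = 175.0 µg/L.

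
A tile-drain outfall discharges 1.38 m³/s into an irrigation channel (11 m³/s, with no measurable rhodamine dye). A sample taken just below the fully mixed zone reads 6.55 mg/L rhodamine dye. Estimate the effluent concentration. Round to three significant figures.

58.8 mg/L

Mass balance: 11.00·0 + 1.380·Cₑ = 12.38·6.550
→ Cₑ = (12.38·6.550 − 11.00·0) / 1.380 = 58.76 mg/L.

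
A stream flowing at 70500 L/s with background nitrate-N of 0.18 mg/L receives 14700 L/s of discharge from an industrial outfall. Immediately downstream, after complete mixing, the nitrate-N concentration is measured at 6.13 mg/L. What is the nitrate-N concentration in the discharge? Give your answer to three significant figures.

Mass balance: 70500·0.1800 + 14700·Cₑ = 85200·6.130
→ Cₑ = (85200·6.130 − 70500·0.1800) / 14700 = 34.67 mg/L.

34.7 mg/L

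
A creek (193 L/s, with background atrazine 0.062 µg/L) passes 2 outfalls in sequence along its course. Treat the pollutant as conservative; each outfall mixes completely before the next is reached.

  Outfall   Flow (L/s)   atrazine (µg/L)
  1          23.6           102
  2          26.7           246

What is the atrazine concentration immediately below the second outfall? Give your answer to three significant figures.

36.9 µg/L

After outfall 1: Q = 193.0 + 23.60 = 216.6 L/s; C = (193.0·0.06200 + 23.60·102.0)/216.6 = 11.17 µg/L.
After outfall 2: Q = 216.6 + 26.70 = 243.3 L/s; C = (216.6·11.17 + 26.70·246.0)/243.3 = 36.94 µg/L.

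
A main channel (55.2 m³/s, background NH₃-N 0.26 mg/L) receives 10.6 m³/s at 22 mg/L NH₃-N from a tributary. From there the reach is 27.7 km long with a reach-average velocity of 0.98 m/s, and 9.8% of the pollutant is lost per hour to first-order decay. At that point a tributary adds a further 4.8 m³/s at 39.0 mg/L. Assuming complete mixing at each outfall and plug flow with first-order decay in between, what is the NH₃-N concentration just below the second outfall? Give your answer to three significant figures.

4.21 mg/L

Mass balance: C = (55.20·0.2600 + 10.60·22.00) / 65.80 = 247.6/65.80 = 3.762 mg/L; combined flow 65.80 m³/s.
Travel time t = 27.7·1000 / 0.98 = 28270 s = 7.851 h.
9.8%/h lost → k = −ln(1 − 0.098) = 0.1031 h⁻¹.
First-order decay: C = 3.762·exp(−k·t) = 3.762·0.4449 = 1.674 mg/L.
Second outfall: C = (65.80·1.674 + 4.800·39.00)/70.60 = 4.212 mg/L.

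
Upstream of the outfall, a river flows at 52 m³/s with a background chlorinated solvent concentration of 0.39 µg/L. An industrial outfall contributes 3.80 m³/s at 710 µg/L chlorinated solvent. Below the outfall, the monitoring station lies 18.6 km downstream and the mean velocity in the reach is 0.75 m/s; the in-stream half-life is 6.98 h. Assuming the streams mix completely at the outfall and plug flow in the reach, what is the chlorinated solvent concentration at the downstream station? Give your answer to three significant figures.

24.6 µg/L

After mixing, C = (52.00·0.3900 + 3.800·710.0) / 55.80 = 2718/55.80 = 48.71 µg/L.
Travel time t = 18.6·1000 / 0.75 = 24800 s = 6.889 h.
Half-life 6.98 h → k = ln 2 / 6.98 = 0.09930 h⁻¹ = 2.383 d⁻¹.
After decay, C = 48.71 × e^(−kt) = 48.71 × 0.5045 = 24.58 µg/L.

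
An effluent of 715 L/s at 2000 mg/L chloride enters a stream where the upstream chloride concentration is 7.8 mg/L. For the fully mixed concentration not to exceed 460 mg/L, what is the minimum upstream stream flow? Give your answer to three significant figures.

2430 L/s

Set C_mix = 460: (Q·7.800 + 715.0·2000) / (Q + 715.0) = 460
→ Q = 715.0·(2000 − 460)/(460 − 7.800) = 2435 L/s.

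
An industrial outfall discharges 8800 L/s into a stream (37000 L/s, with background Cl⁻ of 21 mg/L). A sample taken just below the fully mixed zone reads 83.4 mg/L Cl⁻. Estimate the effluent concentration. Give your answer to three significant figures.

Mass balance: 37000·21.00 + 8800·Cₑ = 45800·83.40
→ Cₑ = (45800·83.40 − 37000·21.00) / 8800 = 345.8 mg/L.

346 mg/L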